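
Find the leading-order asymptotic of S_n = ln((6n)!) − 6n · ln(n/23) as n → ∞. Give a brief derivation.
S_n ~ 6n · (ln 138 − 1) + O(ln n)

Stirling: ln((6n)!) = 6n ln(6n) − 6n + O(ln n).
  S_n = 6n ln(6n) − 6n − 6n ln(n/23) + O(ln n)
      = 6n ln(6n) − 6n ln n + 6n ln 23 − 6n + O(ln n)
      = 6n ln 6 + 6n ln 23 − 6n + O(ln n)
      = 6n (ln 138 − 1) + O(ln n).
Numerically ln(138) − 1 ≈ 3.9273.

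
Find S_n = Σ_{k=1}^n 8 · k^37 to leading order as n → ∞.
S_n ~ 4 · n^38 / 19

By integral comparison (Euler-Maclaurin), Σ_{k=1}^n 8 · k^37 = 8 · ∫_0^n x^37 dx + O(n^37) = 8 · n^38/38 = 4 · n^38 / 19 + O(n^37). (Equivalently, Faulhaber's formula gives the same leading term.)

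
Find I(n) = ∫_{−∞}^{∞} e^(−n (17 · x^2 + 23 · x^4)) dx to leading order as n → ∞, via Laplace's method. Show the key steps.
I(n) ~ sqrt(π/(17n))

φ(x) = 17 · x^2 + 23 · x^4 has its unique global minimum at x* = 0 (since φ'(x) = 34x + 92x^3 = 0 only at x = 0 for real x with both coefficients positive, and φ → ∞ as |x| → ∞). At x* = 0, φ(0) = 0 and φ''(0) = 34. Laplace's method then gives
  I(n) ~ sqrt(2π / (n · φ''(0))) · e^(−n φ(0)) = sqrt(2π / (34n)) = sqrt(π/(17n)).
The 23 · x^4 term contributes only at subleading order (an O(1/n) relative correction).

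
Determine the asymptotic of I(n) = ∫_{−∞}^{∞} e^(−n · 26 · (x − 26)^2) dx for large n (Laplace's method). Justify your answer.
I(n) = sqrt(π/(26n))

Here φ(x) = 26 · (x − 26)^2 has its unique minimum at x* = 26 with φ(x*) = 0 and φ''(x*) = 52. Laplace's method gives
  I(n) ~ e^(−n φ(x*)) · sqrt(2π / (n · φ''(x*))) = sqrt(2π / (52n)) = sqrt(π/(26n)).
This is exact: substituting u = (x − 26)·sqrt(26n) gives I(n) = (1/sqrt(26n)) ∫_{−∞}^{∞} e^(−u^2) du = sqrt(π/(26n)).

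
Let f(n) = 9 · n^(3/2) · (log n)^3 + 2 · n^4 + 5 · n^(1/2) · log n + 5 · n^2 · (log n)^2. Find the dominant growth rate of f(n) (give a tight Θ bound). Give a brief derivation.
f(n) ∈ Θ(n^4)

Compare the terms by growth order. For large n, n^a · (log n)^b dominates n^a' · (log n)^b' iff a > a', or (a = a' and b > b'). Ranking the 4 terms shows the dominant one is 2 · n^4. Hence f(n) ∈ Θ(n^4).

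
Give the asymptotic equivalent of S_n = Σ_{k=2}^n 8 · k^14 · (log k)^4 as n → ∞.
S_n ~ 8 · n^15 · (log n)^4 / 15

By integral comparison, S_n = ∫_1^n 8 · x^14 · (log x)^4 dx + O(n^14 · (log n)^4). For the integral, the leading term of ∫_1^n x^14 (log x)^4 dx is n^15/15 · (log n)^4 (by repeated integration by parts; each step lowers the log-exponent and produces a relatively O(1/log n) correction). Hence S_n ~ 8 · n^15 · (log n)^4 / 15.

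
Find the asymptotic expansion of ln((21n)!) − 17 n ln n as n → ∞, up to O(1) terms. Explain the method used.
ln((21n)!) − 17 n ln n = 4 n ln n + 21(ln 21 − 1) n + (1/2) ln(2π·21n) + O(1/n)

Stirling: ln((21n)!) = 21n ln(21n) − 21n + (1/2) ln(2π·21n) + O(1/n).
Expand 21n ln(21n) = 21n (ln n + ln 21) = 21n ln n + 21n ln 21.
Subtract 17n ln n: leading term is (21 − 17) n ln n = 4 n ln n. The next term is 21n ln 21 − 21n = 21(ln 21 − 1) n. Then the (1/2) ln(2π·21n) correction.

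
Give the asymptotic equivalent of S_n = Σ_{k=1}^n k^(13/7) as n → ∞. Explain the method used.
S_n ~ (7/20) · n^(20/7)

Integral comparison: Σ_{k=1}^n k^(13/7) = ∫_0^n x^(13/7) dx + O(n^(13/7)). The integral is n^(1 + 13/7) / (1 + 13/7) = n^((13+7)/7) / ((13+7)/7) = (7/20) · n^(20/7).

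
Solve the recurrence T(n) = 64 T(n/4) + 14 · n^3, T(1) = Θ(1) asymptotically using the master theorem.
T(n) = Θ(n^3 log n)

log_4 64 = 3, and f(n) = 14 · n^3 = Θ(n^(log_4 64)). This is Case 2 of the master theorem: T(n) = Θ(f(n) · log n) = Θ(n^3 log n).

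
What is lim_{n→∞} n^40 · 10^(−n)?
lim = 0

Exponentials with base > 1 dominate every fixed polynomial: for any fixed c, n^c / 10^n → 0 as n → ∞ (e.g. by the ratio test, or by writing 10^n = e^(n ln 10) and noting e^(n ln 10) / n^c → ∞). Hence n^40 · 10^(−n) = n^40 / 10^n → 0.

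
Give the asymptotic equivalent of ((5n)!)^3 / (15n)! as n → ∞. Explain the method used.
((5n)!)^3/(15n)! ~ ((2π·5n)^(2/2) / sqrt(3)) · 3^(−3·5n)  →  0

Write N = 5n. Stirling: N! ~ sqrt(2π N)(N/e)^N and (3N)! ~ sqrt(2π·3N)·(3N/e)^(3N).
  (N!)^3/(3N)! ~ (2π N)^(3/2) (N/e)^(3N) / [sqrt(2π·3N) (3N/e)^(3N)]
     = (2π N)^(3/2) / sqrt(2π·3N) · (N/(3N))^(3N)
     = (2π N)^((3−1)/2) / sqrt(3) · 3^(−3N).
Since 3^3 > 1, the factor 3^(−3N) decays exponentially, so the ratio → 0. Substituting N = 5n gives the stated form.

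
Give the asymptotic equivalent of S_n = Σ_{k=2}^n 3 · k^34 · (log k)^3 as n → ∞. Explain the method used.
S_n ~ 3 · n^35 · (log n)^3 / 35

By integral comparison, S_n = ∫_1^n 3 · x^34 · (log x)^3 dx + O(n^34 · (log n)^3). For the integral, the leading term of ∫_1^n x^34 (log x)^3 dx is n^35/35 · (log n)^3 (by repeated integration by parts; each step lowers the log-exponent and produces a relatively O(1/log n) correction). Hence S_n ~ 3 · n^35 · (log n)^3 / 35.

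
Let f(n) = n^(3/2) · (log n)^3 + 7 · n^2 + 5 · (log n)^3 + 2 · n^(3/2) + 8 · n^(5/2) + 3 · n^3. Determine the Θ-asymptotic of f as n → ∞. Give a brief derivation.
f(n) ∈ Θ(n^3)

Compare the terms by growth order. For large n, n^a · (log n)^b dominates n^a' · (log n)^b' iff a > a', or (a = a' and b > b'). Ranking the 6 terms shows the dominant one is 3 · n^3. Hence f(n) ∈ Θ(n^3).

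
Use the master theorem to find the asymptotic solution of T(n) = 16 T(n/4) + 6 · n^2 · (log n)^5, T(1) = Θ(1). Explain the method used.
T(n) = Θ(n^2 · (log n)^6)

Here log_4 16 = 2 and f(n) = 6 · n^2 · (log n)^5 = Θ(n^(log_4 16) · (log n)^5). This is the extended Case 2 of the master theorem (f matches the critical exponent up to log factors), giving T(n) = Θ(n^(log_4 16) · (log n)^(5+1)) = Θ(n^2 · (log n)^6).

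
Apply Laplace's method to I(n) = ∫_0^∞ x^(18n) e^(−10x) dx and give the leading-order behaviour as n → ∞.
I(n) ~ (sqrt(2π·18n) / 10) · (18n/(10e))^(18n)

Write the integrand as exp(18n ln x − 10x) and set f(x) = 18n ln x − 10x. Then f'(x) = 18n/x − 10 = 0 at x* = 18n/10, and f''(x*) = −18n/x*^2 = −10^2/(18n). Laplace's method (interior maximum) gives
  I(n) ~ e^(f(x*)) · sqrt(2π / |f''(x*)|)
        = exp(18n ln(18n/10) − 18n) · sqrt(2π · 18n / 10^2)
        = (18n/10)^(18n) e^(−18n) · sqrt(2π·18n) / 10
        = (sqrt(2π·18n) / 10) · (18n/(10e))^(18n).
This matches Γ(18n+1)/10^(18n+1) with Stirling applied to Γ.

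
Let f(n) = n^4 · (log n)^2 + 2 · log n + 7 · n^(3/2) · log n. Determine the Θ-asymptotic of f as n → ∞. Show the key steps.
f(n) ∈ Θ(n^4 · (log n)^2)

Compare the terms by growth order. For large n, n^a · (log n)^b dominates n^a' · (log n)^b' iff a > a', or (a = a' and b > b'). Ranking the 3 terms shows the dominant one is n^4 · (log n)^2. Hence f(n) ∈ Θ(n^4 · (log n)^2).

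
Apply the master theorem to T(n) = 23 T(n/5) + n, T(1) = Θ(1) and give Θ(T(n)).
T(n) = Θ(n^(log_5 23))

Master theorem: compare f(n) = n to n^(log_5 23) where log_5 23 ≈ 1.948. Since 1 < log_5 23, we have f(n) = O(n^(log_5 23 − ε)) for some ε > 0 — Case 1. Hence T(n) = Θ(n^(log_5 23)).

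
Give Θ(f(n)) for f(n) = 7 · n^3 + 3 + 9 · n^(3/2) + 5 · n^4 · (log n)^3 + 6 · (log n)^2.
f(n) ∈ Θ(n^4 · (log n)^3)

Compare the terms by growth order. For large n, n^a · (log n)^b dominates n^a' · (log n)^b' iff a > a', or (a = a' and b > b'). Ranking the 5 terms shows the dominant one is 5 · n^4 · (log n)^3. Hence f(n) ∈ Θ(n^4 · (log n)^3).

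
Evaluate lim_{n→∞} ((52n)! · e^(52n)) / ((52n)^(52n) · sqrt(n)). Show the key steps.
lim = sqrt(2π·52)

Stirling: (52n)! ~ sqrt(2π·52n) · (52n/e)^(52n). Hence
  (52n)! · e^(52n) / (52n)^(52n) ~ sqrt(2π·52n).
Dividing by sqrt(n): sqrt(2π·52n) / sqrt(n) = sqrt(2π·52) · n^((1−1)/2), so the limit is sqrt(2π·52).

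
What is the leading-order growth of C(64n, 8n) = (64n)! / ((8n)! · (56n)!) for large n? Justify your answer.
C(64n, 8n) ~ (16777216/823543)^(8n) · sqrt(4/(7π·8n))

Write N = 8n. Apply Stirling to each factorial:
  (8N)! ~ sqrt(2π·8N) · (8N/e)^(8N),
  N! ~ sqrt(2π N) · (N/e)^N,
  (7N)! ~ sqrt(2π·7N) · (7N/e)^(7N).
The exponential factors combine to (8N)^(8N) / (N^N · (7N)^(7N)) = 8^(8N)/7^(7N) = (8^8/7^7)^N = (16777216/823543)^N.
The square-root prefactors combine to sqrt(2π·8N) / (sqrt(2π N)·sqrt(2π·7N)) = sqrt(8 / (2π·7·N)) = sqrt(4/(7π·8n)).
Substituting N = 8n: C(64n, 8n) ~ (16777216/823543)^(8n) · sqrt(4/(7π·8n)).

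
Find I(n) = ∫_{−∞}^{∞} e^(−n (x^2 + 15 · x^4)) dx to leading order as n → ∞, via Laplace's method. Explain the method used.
I(n) ~ sqrt(π/n)

φ(x) = x^2 + 15 · x^4 has its unique global minimum at x* = 0 (since φ'(x) = 2x + 60x^3 = 0 only at x = 0 for real x with both coefficients positive, and φ → ∞ as |x| → ∞). At x* = 0, φ(0) = 0 and φ''(0) = 2. Laplace's method then gives
  I(n) ~ sqrt(2π / (n · φ''(0))) · e^(−n φ(0)) = sqrt(2π / (2n)) = sqrt(π/n).
The 15 · x^4 term contributes only at subleading order (an O(1/n) relative correction).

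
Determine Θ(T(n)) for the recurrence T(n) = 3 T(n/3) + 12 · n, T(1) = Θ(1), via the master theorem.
T(n) = Θ(n log n)

log_3 3 = 1, and f(n) = 12 · n = Θ(n^(log_3 3)). This is Case 2 of the master theorem: T(n) = Θ(f(n) · log n) = Θ(n log n).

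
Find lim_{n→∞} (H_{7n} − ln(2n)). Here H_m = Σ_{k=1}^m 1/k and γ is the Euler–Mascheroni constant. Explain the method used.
lim = ln(7/2) + γ

By Euler-Maclaurin, H_m = ln m + γ + O(1/m). So
  H_{7n} − ln(2n) = ln(7n) + γ − ln(2n) + O(1/n)
                       = ln(7/2) + γ + O(1/n).
Hence the limit is ln(7/2) + γ.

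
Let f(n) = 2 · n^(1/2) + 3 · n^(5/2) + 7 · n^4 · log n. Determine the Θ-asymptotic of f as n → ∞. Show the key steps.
f(n) ∈ Θ(n^4 · log n)

Compare the terms by growth order. For large n, n^a · (log n)^b dominates n^a' · (log n)^b' iff a > a', or (a = a' and b > b'). Ranking the 3 terms shows the dominant one is 7 · n^4 · log n. Hence f(n) ∈ Θ(n^4 · log n).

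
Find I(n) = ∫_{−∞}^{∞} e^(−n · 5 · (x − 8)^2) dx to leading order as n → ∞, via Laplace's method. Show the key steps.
I(n) = sqrt(π/(5n))

Here φ(x) = 5 · (x − 8)^2 has its unique minimum at x* = 8 with φ(x*) = 0 and φ''(x*) = 10. Laplace's method gives
  I(n) ~ e^(−n φ(x*)) · sqrt(2π / (n · φ''(x*))) = sqrt(2π / (10n)) = sqrt(π/(5n)).
This is exact: substituting u = (x − 8)·sqrt(5n) gives I(n) = (1/sqrt(5n)) ∫_{−∞}^{∞} e^(−u^2) du = sqrt(π/(5n)).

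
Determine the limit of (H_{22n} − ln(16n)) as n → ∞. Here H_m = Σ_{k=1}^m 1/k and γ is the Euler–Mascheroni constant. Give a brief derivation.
lim = ln(11/8) + γ

By Euler-Maclaurin, H_m = ln m + γ + O(1/m). So
  H_{22n} − ln(16n) = ln(22n) + γ − ln(16n) + O(1/n)
                       = ln(22/16) + γ + O(1/n).
Hence the limit is ln(22/16) + γ (= ln(11/8)).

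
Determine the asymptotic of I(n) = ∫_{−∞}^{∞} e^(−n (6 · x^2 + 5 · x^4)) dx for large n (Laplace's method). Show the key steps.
I(n) ~ sqrt(π/(6n))

φ(x) = 6 · x^2 + 5 · x^4 has its unique global minimum at x* = 0 (since φ'(x) = 12x + 20x^3 = 0 only at x = 0 for real x with both coefficients positive, and φ → ∞ as |x| → ∞). At x* = 0, φ(0) = 0 and φ''(0) = 12. Laplace's method then gives
  I(n) ~ sqrt(2π / (n · φ''(0))) · e^(−n φ(0)) = sqrt(2π / (12n)) = sqrt(π/(6n)).
The 5 · x^4 term contributes only at subleading order (an O(1/n) relative correction).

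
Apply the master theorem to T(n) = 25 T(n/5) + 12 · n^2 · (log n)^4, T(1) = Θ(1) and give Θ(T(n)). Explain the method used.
T(n) = Θ(n^2 · (log n)^5)

Here log_5 25 = 2 and f(n) = 12 · n^2 · (log n)^4 = Θ(n^(log_5 25) · (log n)^4). This is the extended Case 2 of the master theorem (f matches the critical exponent up to log factors), giving T(n) = Θ(n^(log_5 25) · (log n)^(4+1)) = Θ(n^2 · (log n)^5).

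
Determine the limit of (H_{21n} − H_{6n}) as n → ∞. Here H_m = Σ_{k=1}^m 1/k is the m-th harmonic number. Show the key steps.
lim = ln(21/6) = ln(7/2)

Euler-Maclaurin gives H_m = ln m + γ + 1/(2m) + O(1/m^2). The γ and O(1/m) terms cancel in the difference:
  H_{21n} − H_{6n} = ln(21n) − ln(6n) + O(1/n) = ln(21/6) + O(1/n).
Hence the limit is ln(21/6) = ln(7/2).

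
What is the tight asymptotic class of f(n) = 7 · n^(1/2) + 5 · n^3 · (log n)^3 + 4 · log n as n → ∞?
f(n) ∈ Θ(n^3 · (log n)^3)

Compare the terms by growth order. For large n, n^a · (log n)^b dominates n^a' · (log n)^b' iff a > a', or (a = a' and b > b'). Ranking the 3 terms shows the dominant one is 5 · n^3 · (log n)^3. Hence f(n) ∈ Θ(n^3 · (log n)^3).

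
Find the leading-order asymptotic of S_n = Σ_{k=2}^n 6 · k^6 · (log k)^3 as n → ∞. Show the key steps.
S_n ~ 6 · n^7 · (log n)^3 / 7

By integral comparison, S_n = ∫_1^n 6 · x^6 · (log x)^3 dx + O(n^6 · (log n)^3). For the integral, the leading term of ∫_1^n x^6 (log x)^3 dx is n^7/7 · (log n)^3 (by repeated integration by parts; each step lowers the log-exponent and produces a relatively O(1/log n) correction). Hence S_n ~ 6 · n^7 · (log n)^3 / 7.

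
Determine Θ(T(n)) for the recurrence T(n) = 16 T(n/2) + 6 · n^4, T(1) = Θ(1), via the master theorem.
T(n) = Θ(n^4 log n)

log_2 16 = 4, and f(n) = 6 · n^4 = Θ(n^(log_2 16)). This is Case 2 of the master theorem: T(n) = Θ(f(n) · log n) = Θ(n^4 log n).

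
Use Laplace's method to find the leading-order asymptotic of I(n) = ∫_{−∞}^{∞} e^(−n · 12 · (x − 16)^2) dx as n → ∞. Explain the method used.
I(n) = sqrt(π/(12n))

Here φ(x) = 12 · (x − 16)^2 has its unique minimum at x* = 16 with φ(x*) = 0 and φ''(x*) = 24. Laplace's method gives
  I(n) ~ e^(−n φ(x*)) · sqrt(2π / (n · φ''(x*))) = sqrt(2π / (24n)) = sqrt(π/(12n)).
This is exact: substituting u = (x − 16)·sqrt(12n) gives I(n) = (1/sqrt(12n)) ∫_{−∞}^{∞} e^(−u^2) du = sqrt(π/(12n)).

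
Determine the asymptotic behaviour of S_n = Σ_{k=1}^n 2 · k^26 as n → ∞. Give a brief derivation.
S_n ~ 2 · n^27 / 27

By integral comparison (Euler-Maclaurin), Σ_{k=1}^n 2 · k^26 = 2 · ∫_0^n x^26 dx + O(n^26) = 2 · n^27/27 + O(n^26). (Equivalently, Faulhaber's formula gives the same leading term.)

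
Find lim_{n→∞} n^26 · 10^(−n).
lim = 0

Exponentials with base > 1 dominate every fixed polynomial: for any fixed c, n^c / 10^n → 0 as n → ∞ (e.g. by the ratio test, or by writing 10^n = e^(n ln 10) and noting e^(n ln 10) / n^c → ∞). Hence n^26 · 10^(−n) = n^26 / 10^n → 0.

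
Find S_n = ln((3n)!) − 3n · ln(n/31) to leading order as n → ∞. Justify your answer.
S_n ~ 3n · (ln 93 − 1) + O(ln n)

Stirling: ln((3n)!) = 3n ln(3n) − 3n + O(ln n).
  S_n = 3n ln(3n) − 3n − 3n ln(n/31) + O(ln n)
      = 3n ln(3n) − 3n ln n + 3n ln 31 − 3n + O(ln n)
      = 3n ln 3 + 3n ln 31 − 3n + O(ln n)
      = 3n (ln 93 − 1) + O(ln n).
Numerically ln(93) − 1 ≈ 3.5326.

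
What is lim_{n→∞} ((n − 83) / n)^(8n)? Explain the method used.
lim = e^(−664)

Rewrite as (1 − 83/n)^(8n). By the standard limit (1 + x/n)^n → e^x, we have (1 − 83/n)^n → e^(−83), and raising to the 8th power gives e^(−664).
More precisely, ln[(1 − 83/n)^(8n)] = 8n · ln(1 − 83/n) = 8n · (-83/n + O(1/n^2)) = -664 + O(1/n) → -664.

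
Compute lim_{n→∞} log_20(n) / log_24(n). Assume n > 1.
lim = ln(24) / ln(20) = log_20(24)

Change of base: log_20(n) = ln n / ln 20 and log_24(n) = ln n / ln 24. The ratio is (ln n / ln 20) · (ln 24 / ln n) = ln 24 / ln 20, a constant independent of n. So the limit is ln 24 / ln 20 = log_20(24).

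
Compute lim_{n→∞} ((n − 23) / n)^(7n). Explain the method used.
lim = e^(−161)

Rewrite as (1 − 23/n)^(7n). By the standard limit (1 + x/n)^n → e^x, we have (1 − 23/n)^n → e^(−23), and raising to the 7th power gives e^(−161).
More precisely, ln[(1 − 23/n)^(7n)] = 7n · ln(1 − 23/n) = 7n · (-23/n + O(1/n^2)) = -161 + O(1/n) → -161.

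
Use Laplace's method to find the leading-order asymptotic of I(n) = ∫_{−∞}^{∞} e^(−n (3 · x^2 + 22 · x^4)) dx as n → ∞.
I(n) ~ sqrt(π/(3n))

φ(x) = 3 · x^2 + 22 · x^4 has its unique global minimum at x* = 0 (since φ'(x) = 6x + 88x^3 = 0 only at x = 0 for real x with both coefficients positive, and φ → ∞ as |x| → ∞). At x* = 0, φ(0) = 0 and φ''(0) = 6. Laplace's method then gives
  I(n) ~ sqrt(2π / (n · φ''(0))) · e^(−n φ(0)) = sqrt(2π / (6n)) = sqrt(π/(3n)).
The 22 · x^4 term contributes only at subleading order (an O(1/n) relative correction).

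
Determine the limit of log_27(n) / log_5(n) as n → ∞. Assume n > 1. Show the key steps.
lim = ln(5) / ln(27) = log_27(5)

Change of base: log_27(n) = ln n / ln 27 and log_5(n) = ln n / ln 5. The ratio is (ln n / ln 27) · (ln 5 / ln n) = ln 5 / ln 27, a constant independent of n. So the limit is ln 5 / ln 27 = log_27(5).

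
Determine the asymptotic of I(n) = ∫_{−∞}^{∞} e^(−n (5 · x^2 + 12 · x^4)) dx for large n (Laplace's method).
I(n) ~ sqrt(π/(5n))

φ(x) = 5 · x^2 + 12 · x^4 has its unique global minimum at x* = 0 (since φ'(x) = 10x + 48x^3 = 0 only at x = 0 for real x with both coefficients positive, and φ → ∞ as |x| → ∞). At x* = 0, φ(0) = 0 and φ''(0) = 10. Laplace's method then gives
  I(n) ~ sqrt(2π / (n · φ''(0))) · e^(−n φ(0)) = sqrt(2π / (10n)) = sqrt(π/(5n)).
The 12 · x^4 term contributes only at subleading order (an O(1/n) relative correction).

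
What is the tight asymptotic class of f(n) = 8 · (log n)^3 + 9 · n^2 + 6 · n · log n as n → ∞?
f(n) ∈ Θ(n^2)

Compare the terms by growth order. For large n, n^a · (log n)^b dominates n^a' · (log n)^b' iff a > a', or (a = a' and b > b'). Ranking the 3 terms shows the dominant one is 9 · n^2. Hence f(n) ∈ Θ(n^2).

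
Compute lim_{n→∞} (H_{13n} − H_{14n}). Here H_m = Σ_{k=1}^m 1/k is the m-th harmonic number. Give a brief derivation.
lim = ln(13/14)

Euler-Maclaurin gives H_m = ln m + γ + 1/(2m) + O(1/m^2). The γ and O(1/m) terms cancel in the difference:
  H_{13n} − H_{14n} = ln(13n) − ln(14n) + O(1/n) = ln(13/14) + O(1/n).
Hence the limit is ln(13/14).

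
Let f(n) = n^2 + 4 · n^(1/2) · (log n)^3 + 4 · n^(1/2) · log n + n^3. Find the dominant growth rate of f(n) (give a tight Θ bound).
f(n) ∈ Θ(n^3)

Compare the terms by growth order. For large n, n^a · (log n)^b dominates n^a' · (log n)^b' iff a > a', or (a = a' and b > b'). Ranking the 4 terms shows the dominant one is n^3. Hence f(n) ∈ Θ(n^3).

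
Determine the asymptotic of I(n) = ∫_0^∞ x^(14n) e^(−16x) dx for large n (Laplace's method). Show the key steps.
I(n) ~ (sqrt(2π·14n) / 16) · (14n/(16e))^(14n)

Write the integrand as exp(14n ln x − 16x) and set f(x) = 14n ln x − 16x. Then f'(x) = 14n/x − 16 = 0 at x* = 14n/16, and f''(x*) = −14n/x*^2 = −16^2/(14n). Laplace's method (interior maximum) gives
  I(n) ~ e^(f(x*)) · sqrt(2π / |f''(x*)|)
        = exp(14n ln(14n/16) − 14n) · sqrt(2π · 14n / 16^2)
        = (14n/16)^(14n) e^(−14n) · sqrt(2π·14n) / 16
        = (sqrt(2π·14n) / 16) · (14n/(16e))^(14n).
This matches Γ(14n+1)/16^(14n+1) with Stirling applied to Γ.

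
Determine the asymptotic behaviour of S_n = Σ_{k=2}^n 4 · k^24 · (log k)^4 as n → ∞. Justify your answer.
S_n ~ 4 · n^25 · (log n)^4 / 25

By integral comparison, S_n = ∫_1^n 4 · x^24 · (log x)^4 dx + O(n^24 · (log n)^4). For the integral, the leading term of ∫_1^n x^24 (log x)^4 dx is n^25/25 · (log n)^4 (by repeated integration by parts; each step lowers the log-exponent and produces a relatively O(1/log n) correction). Hence S_n ~ 4 · n^25 · (log n)^4 / 25.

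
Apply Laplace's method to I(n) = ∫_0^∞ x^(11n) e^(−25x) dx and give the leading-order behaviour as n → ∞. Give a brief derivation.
I(n) ~ (sqrt(2π·11n) / 25) · (11n/(25e))^(11n)

Write the integrand as exp(11n ln x − 25x) and set f(x) = 11n ln x − 25x. Then f'(x) = 11n/x − 25 = 0 at x* = 11n/25, and f''(x*) = −11n/x*^2 = −25^2/(11n). Laplace's method (interior maximum) gives
  I(n) ~ e^(f(x*)) · sqrt(2π / |f''(x*)|)
        = exp(11n ln(11n/25) − 11n) · sqrt(2π · 11n / 25^2)
        = (11n/25)^(11n) e^(−11n) · sqrt(2π·11n) / 25
        = (sqrt(2π·11n) / 25) · (11n/(25e))^(11n).
This matches Γ(11n+1)/25^(11n+1) with Stirling applied to Γ.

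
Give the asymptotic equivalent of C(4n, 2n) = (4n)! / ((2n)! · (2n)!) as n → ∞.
C(4n, 2n) ~ (4)^(2n) · sqrt(1/(π·2n))

Write N = 2n. Apply Stirling to each factorial:
  (2N)! ~ sqrt(2π·2N) · (2N/e)^(2N),
  N! ~ sqrt(2π N) · (N/e)^N,
  (1N)! ~ sqrt(2π·1N) · (1N/e)^(1N).
The exponential factors combine to (2N)^(2N) / (N^N · (1N)^(1N)) = 2^(2N)/1^(1N) = (2^2/1^1)^N = (4)^N.
The square-root prefactors combine to sqrt(2π·2N) / (sqrt(2π N)·sqrt(2π·1N)) = sqrt(2 / (2π·1·N)) = sqrt(1/(π·2n)).
Substituting N = 2n: C(4n, 2n) ~ (4)^(2n) · sqrt(1/(π·2n)).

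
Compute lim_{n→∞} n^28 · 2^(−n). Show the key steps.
lim = 0

Exponentials with base > 1 dominate every fixed polynomial: for any fixed c, n^c / 2^n → 0 as n → ∞ (e.g. by the ratio test, or by writing 2^n = e^(n ln 2) and noting e^(n ln 2) / n^c → ∞). Hence n^28 · 2^(−n) = n^28 / 2^n → 0.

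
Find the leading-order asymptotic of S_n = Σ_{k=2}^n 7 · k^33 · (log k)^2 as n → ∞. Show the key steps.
S_n ~ 7 · n^34 · (log n)^2 / 34

By integral comparison, S_n = ∫_1^n 7 · x^33 · (log x)^2 dx + O(n^33 · (log n)^2). For the integral, the leading term of ∫_1^n x^33 (log x)^2 dx is n^34/34 · (log n)^2 (by repeated integration by parts; each step lowers the log-exponent and produces a relatively O(1/log n) correction). Hence S_n ~ 7 · n^34 · (log n)^2 / 34.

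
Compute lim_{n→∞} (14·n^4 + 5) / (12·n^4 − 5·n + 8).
lim = 14/12 = 7/6

For large n the leading n^4 terms dominate both numerator and denominator. Dividing top and bottom by n^4, every other term tends to 0, leaving 14/12 = 7/6.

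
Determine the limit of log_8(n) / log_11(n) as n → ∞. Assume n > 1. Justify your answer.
lim = ln(11) / ln(8) = log_8(11)

Change of base: log_8(n) = ln n / ln 8 and log_11(n) = ln n / ln 11. The ratio is (ln n / ln 8) · (ln 11 / ln n) = ln 11 / ln 8, a constant independent of n. So the limit is ln 11 / ln 8 = log_8(11).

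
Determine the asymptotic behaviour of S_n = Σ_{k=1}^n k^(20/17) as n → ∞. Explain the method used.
S_n ~ (17/37) · n^(37/17)

Integral comparison: Σ_{k=1}^n k^(20/17) = ∫_0^n x^(20/17) dx + O(n^(20/17)). The integral is n^(1 + 20/17) / (1 + 20/17) = n^((20+17)/17) / ((20+17)/17) = (17/37) · n^(37/17).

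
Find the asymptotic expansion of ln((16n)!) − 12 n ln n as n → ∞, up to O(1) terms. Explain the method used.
ln((16n)!) − 12 n ln n = 4 n ln n + 16(ln 16 − 1) n + (1/2) ln(2π·16n) + O(1/n)

Stirling: ln((16n)!) = 16n ln(16n) − 16n + (1/2) ln(2π·16n) + O(1/n).
Expand 16n ln(16n) = 16n (ln n + ln 16) = 16n ln n + 16n ln 16.
Subtract 12n ln n: leading term is (16 − 12) n ln n = 4 n ln n. The next term is 16n ln 16 − 16n = 16(ln 16 − 1) n. Then the (1/2) ln(2π·16n) correction.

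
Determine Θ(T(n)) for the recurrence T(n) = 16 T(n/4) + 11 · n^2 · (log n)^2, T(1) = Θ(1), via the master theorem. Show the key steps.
T(n) = Θ(n^2 · (log n)^3)

Here log_4 16 = 2 and f(n) = 11 · n^2 · (log n)^2 = Θ(n^(log_4 16) · (log n)^2). This is the extended Case 2 of the master theorem (f matches the critical exponent up to log factors), giving T(n) = Θ(n^(log_4 16) · (log n)^(2+1)) = Θ(n^2 · (log n)^3).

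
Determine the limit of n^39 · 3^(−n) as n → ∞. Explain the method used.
lim = 0

Exponentials with base > 1 dominate every fixed polynomial: for any fixed c, n^c / 3^n → 0 as n → ∞ (e.g. by the ratio test, or by writing 3^n = e^(n ln 3) and noting e^(n ln 3) / n^c → ∞). Hence n^39 · 3^(−n) = n^39 / 3^n → 0.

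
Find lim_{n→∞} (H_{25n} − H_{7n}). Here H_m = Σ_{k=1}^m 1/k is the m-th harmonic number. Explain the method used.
lim = ln(25/7)

Euler-Maclaurin gives H_m = ln m + γ + 1/(2m) + O(1/m^2). The γ and O(1/m) terms cancel in the difference:
  H_{25n} − H_{7n} = ln(25n) − ln(7n) + O(1/n) = ln(25/7) + O(1/n).
Hence the limit is ln(25/7).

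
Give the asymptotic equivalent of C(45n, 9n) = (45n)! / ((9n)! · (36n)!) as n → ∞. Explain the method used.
C(45n, 9n) ~ (3125/256)^(9n) · sqrt(5/(8π·9n))

Write N = 9n. Apply Stirling to each factorial:
  (5N)! ~ sqrt(2π·5N) · (5N/e)^(5N),
  N! ~ sqrt(2π N) · (N/e)^N,
  (4N)! ~ sqrt(2π·4N) · (4N/e)^(4N).
The exponential factors combine to (5N)^(5N) / (N^N · (4N)^(4N)) = 5^(5N)/4^(4N) = (5^5/4^4)^N = (3125/256)^N.
The square-root prefactors combine to sqrt(2π·5N) / (sqrt(2π N)·sqrt(2π·4N)) = sqrt(5 / (2π·4·N)) = sqrt(5/(8π·9n)).
Substituting N = 9n: C(45n, 9n) ~ (3125/256)^(9n) · sqrt(5/(8π·9n)).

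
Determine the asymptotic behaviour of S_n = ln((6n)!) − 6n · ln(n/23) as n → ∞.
S_n ~ 6n · (ln 138 − 1) + O(ln n)

Stirling: ln((6n)!) = 6n ln(6n) − 6n + O(ln n).
  S_n = 6n ln(6n) − 6n − 6n ln(n/23) + O(ln n)
      = 6n ln(6n) − 6n ln n + 6n ln 23 − 6n + O(ln n)
      = 6n ln 6 + 6n ln 23 − 6n + O(ln n)
      = 6n (ln 138 − 1) + O(ln n).
Numerically ln(138) − 1 ≈ 3.9273.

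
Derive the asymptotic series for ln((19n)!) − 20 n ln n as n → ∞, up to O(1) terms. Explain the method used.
ln((19n)!) − 20 n ln n = −n ln n + 19(ln 19 − 1) n + (1/2) ln(2π·19n) + O(1/n)

Stirling: ln((19n)!) = 19n ln(19n) − 19n + (1/2) ln(2π·19n) + O(1/n).
Expand 19n ln(19n) = 19n (ln n + ln 19) = 19n ln n + 19n ln 19.
Subtract 20n ln n: leading term is (19 − 20) n ln n = −n ln n. The next term is 19n ln 19 − 19n = 19(ln 19 − 1) n. Then the (1/2) ln(2π·19n) correction.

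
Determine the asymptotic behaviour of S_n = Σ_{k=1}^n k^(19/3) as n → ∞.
S_n ~ (3/22) · n^(22/3)

Integral comparison: Σ_{k=1}^n k^(19/3) = ∫_0^n x^(19/3) dx + O(n^(19/3)). The integral is n^(1 + 19/3) / (1 + 19/3) = n^((19+3)/3) / ((19+3)/3) = (3/22) · n^(22/3).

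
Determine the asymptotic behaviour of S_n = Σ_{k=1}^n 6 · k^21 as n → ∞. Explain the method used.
S_n ~ 3 · n^22 / 11

By integral comparison (Euler-Maclaurin), Σ_{k=1}^n 6 · k^21 = 6 · ∫_0^n x^21 dx + O(n^21) = 6 · n^22/22 = 3 · n^22 / 11 + O(n^21). (Equivalently, Faulhaber's formula gives the same leading term.)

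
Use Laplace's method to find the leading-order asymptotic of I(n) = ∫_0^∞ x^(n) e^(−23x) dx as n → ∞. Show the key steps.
I(n) ~ (sqrt(2π·n) / 23) · (n/(23e))^(n)

Write the integrand as exp(n ln x − 23x) and set f(x) = n ln x − 23x. Then f'(x) = n/x − 23 = 0 at x* = n/23, and f''(x*) = −n/x*^2 = −23^2/(n). Laplace's method (interior maximum) gives
  I(n) ~ e^(f(x*)) · sqrt(2π / |f''(x*)|)
        = exp(n ln(n/23) − n) · sqrt(2π · n / 23^2)
        = (n/23)^(n) e^(−n) · sqrt(2π·n) / 23
        = (sqrt(2π·n) / 23) · (n/(23e))^(n).
This matches Γ(n+1)/23^(n+1) with Stirling applied to Γ.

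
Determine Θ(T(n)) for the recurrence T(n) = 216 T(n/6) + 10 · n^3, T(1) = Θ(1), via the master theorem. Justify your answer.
T(n) = Θ(n^3 log n)

log_6 216 = 3, and f(n) = 10 · n^3 = Θ(n^(log_6 216)). This is Case 2 of the master theorem: T(n) = Θ(f(n) · log n) = Θ(n^3 log n).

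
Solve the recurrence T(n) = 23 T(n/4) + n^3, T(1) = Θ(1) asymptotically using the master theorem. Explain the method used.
T(n) = Θ(n^3)

log_4 23 ≈ 2.262. f(n) = n^3 dominates n^(log_4 23) since 3 > 2.262, and the regularity condition a·f(n/b) = 23·(n/4)^3 = (23/64)·n^3 ≤ c·f(n) holds with c = 23/64 ≈ 0.359 < 1. So this is Case 3: T(n) = Θ(f(n)) = Θ(n^3).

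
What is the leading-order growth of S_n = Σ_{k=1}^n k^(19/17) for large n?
S_n ~ (17/36) · n^(36/17)

Integral comparison: Σ_{k=1}^n k^(19/17) = ∫_0^n x^(19/17) dx + O(n^(19/17)). The integral is n^(1 + 19/17) / (1 + 19/17) = n^((19+17)/17) / ((19+17)/17) = (17/36) · n^(36/17).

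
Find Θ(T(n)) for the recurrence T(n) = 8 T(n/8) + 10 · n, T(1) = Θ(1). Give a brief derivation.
T(n) = Θ(n log n)

log_8 8 = 1, and f(n) = 10 · n = Θ(n^(log_8 8)). This is Case 2 of the master theorem: T(n) = Θ(f(n) · log n) = Θ(n log n).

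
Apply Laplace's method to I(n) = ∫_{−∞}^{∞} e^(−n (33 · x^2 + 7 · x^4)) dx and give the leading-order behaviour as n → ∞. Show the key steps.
I(n) ~ sqrt(π/(33n))

φ(x) = 33 · x^2 + 7 · x^4 has its unique global minimum at x* = 0 (since φ'(x) = 66x + 28x^3 = 0 only at x = 0 for real x with both coefficients positive, and φ → ∞ as |x| → ∞). At x* = 0, φ(0) = 0 and φ''(0) = 66. Laplace's method then gives
  I(n) ~ sqrt(2π / (n · φ''(0))) · e^(−n φ(0)) = sqrt(2π / (66n)) = sqrt(π/(33n)).
The 7 · x^4 term contributes only at subleading order (an O(1/n) relative correction).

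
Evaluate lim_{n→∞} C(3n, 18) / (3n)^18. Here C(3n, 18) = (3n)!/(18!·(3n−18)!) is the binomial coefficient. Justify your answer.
lim = 1/18! = 1/6402373705728000

With N = 3n → ∞: C(N, 18) / N^18 = [N(N−1)…(N−17)] / (18! · N^18) = (1/18!) · 1 · (1 − 1/(3n)) · … · (1 − 17/(3n)). Each factor → 1 as N → ∞, so the limit is 1/18! = 1/6402373705728000.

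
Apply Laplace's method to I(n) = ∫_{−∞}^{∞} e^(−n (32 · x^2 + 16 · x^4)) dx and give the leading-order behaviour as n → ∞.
I(n) ~ sqrt(π/(32n))

φ(x) = 32 · x^2 + 16 · x^4 has its unique global minimum at x* = 0 (since φ'(x) = 64x + 64x^3 = 0 only at x = 0 for real x with both coefficients positive, and φ → ∞ as |x| → ∞). At x* = 0, φ(0) = 0 and φ''(0) = 64. Laplace's method then gives
  I(n) ~ sqrt(2π / (n · φ''(0))) · e^(−n φ(0)) = sqrt(2π / (64n)) = sqrt(π/(32n)).
The 16 · x^4 term contributes only at subleading order (an O(1/n) relative correction).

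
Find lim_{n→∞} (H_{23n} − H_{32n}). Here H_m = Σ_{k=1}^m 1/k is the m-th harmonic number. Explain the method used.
lim = ln(23/32)

Euler-Maclaurin gives H_m = ln m + γ + 1/(2m) + O(1/m^2). The γ and O(1/m) terms cancel in the difference:
  H_{23n} − H_{32n} = ln(23n) − ln(32n) + O(1/n) = ln(23/32) + O(1/n).
Hence the limit is ln(23/32).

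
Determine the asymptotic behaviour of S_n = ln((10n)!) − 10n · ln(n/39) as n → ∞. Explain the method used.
S_n ~ 10n · (ln 390 − 1) + O(ln n)

Stirling: ln((10n)!) = 10n ln(10n) − 10n + O(ln n).
  S_n = 10n ln(10n) − 10n − 10n ln(n/39) + O(ln n)
      = 10n ln(10n) − 10n ln n + 10n ln 39 − 10n + O(ln n)
      = 10n ln 10 + 10n ln 39 − 10n + O(ln n)
      = 10n (ln 390 − 1) + O(ln n).
Numerically ln(390) − 1 ≈ 4.9661.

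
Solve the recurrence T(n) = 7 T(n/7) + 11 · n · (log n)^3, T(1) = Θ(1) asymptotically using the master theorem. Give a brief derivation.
T(n) = Θ(n · (log n)^4)

Here log_7 7 = 1 and f(n) = 11 · n · (log n)^3 = Θ(n^(log_7 7) · (log n)^3). This is the extended Case 2 of the master theorem (f matches the critical exponent up to log factors), giving T(n) = Θ(n^(log_7 7) · (log n)^(3+1)) = Θ(n · (log n)^4).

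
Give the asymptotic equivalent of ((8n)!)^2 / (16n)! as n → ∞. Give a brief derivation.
((8n)!)^2/(16n)! ~ ((2π·8n)^(1/2) / sqrt(2)) · 2^(−2·8n)  →  0

Write N = 8n. Stirling: N! ~ sqrt(2π N)(N/e)^N and (2N)! ~ sqrt(2π·2N)·(2N/e)^(2N).
  (N!)^2/(2N)! ~ (2π N)^(2/2) (N/e)^(2N) / [sqrt(2π·2N) (2N/e)^(2N)]
     = (2π N)^(2/2) / sqrt(2π·2N) · (N/(2N))^(2N)
     = (2π N)^((2−1)/2) / sqrt(2) · 2^(−2N).
Since 2^2 > 1, the factor 2^(−2N) decays exponentially, so the ratio → 0. Substituting N = 8n gives the stated form.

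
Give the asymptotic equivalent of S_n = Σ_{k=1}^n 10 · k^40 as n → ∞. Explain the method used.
S_n ~ 10 · n^41 / 41

By integral comparison (Euler-Maclaurin), Σ_{k=1}^n 10 · k^40 = 10 · ∫_0^n x^40 dx + O(n^40) = 10 · n^41/41 + O(n^40). (Equivalently, Faulhaber's formula gives the same leading term.)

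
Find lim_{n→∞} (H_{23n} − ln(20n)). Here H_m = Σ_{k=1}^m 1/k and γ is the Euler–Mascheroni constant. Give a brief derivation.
lim = ln(23/20) + γ

By Euler-Maclaurin, H_m = ln m + γ + O(1/m). So
  H_{23n} − ln(20n) = ln(23n) + γ − ln(20n) + O(1/n)
                       = ln(23/20) + γ + O(1/n).
Hence the limit is ln(23/20) + γ.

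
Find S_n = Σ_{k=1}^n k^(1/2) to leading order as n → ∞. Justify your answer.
S_n ~ (2/3) · n^(3/2)

Integral comparison: Σ_{k=1}^n k^(1/2) = ∫_0^n x^(1/2) dx + O(n^(1/2)). The integral is n^(1 + 1/2) / (1 + 1/2) = n^((1+2)/2) / ((1+2)/2) = (2/3) · n^(3/2).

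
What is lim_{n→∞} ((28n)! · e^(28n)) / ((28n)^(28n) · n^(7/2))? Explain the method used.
lim = 0

Stirling: (28n)! ~ sqrt(2π·28n) · (28n/e)^(28n). Hence
  (28n)! · e^(28n) / (28n)^(28n) ~ sqrt(2π·28n).
Dividing by n^(7/2): sqrt(2π·28n) / n^(7/2) = sqrt(2π·28) · n^((1−7)/2), so the expression behaves like sqrt(2π·28) · n^((1−7)/2) → 0.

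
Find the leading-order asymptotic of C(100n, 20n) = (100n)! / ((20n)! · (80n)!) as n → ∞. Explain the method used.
C(100n, 20n) ~ (3125/256)^(20n) · sqrt(5/(8π·20n))

Write N = 20n. Apply Stirling to each factorial:
  (5N)! ~ sqrt(2π·5N) · (5N/e)^(5N),
  N! ~ sqrt(2π N) · (N/e)^N,
  (4N)! ~ sqrt(2π·4N) · (4N/e)^(4N).
The exponential factors combine to (5N)^(5N) / (N^N · (4N)^(4N)) = 5^(5N)/4^(4N) = (5^5/4^4)^N = (3125/256)^N.
The square-root prefactors combine to sqrt(2π·5N) / (sqrt(2π N)·sqrt(2π·4N)) = sqrt(5 / (2π·4·N)) = sqrt(5/(8π·20n)).
Substituting N = 20n: C(100n, 20n) ~ (3125/256)^(20n) · sqrt(5/(8π·20n)).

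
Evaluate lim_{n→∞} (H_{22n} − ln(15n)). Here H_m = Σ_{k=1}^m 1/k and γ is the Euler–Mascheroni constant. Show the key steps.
lim = ln(22/15) + γ

By Euler-Maclaurin, H_m = ln m + γ + O(1/m). So
  H_{22n} − ln(15n) = ln(22n) + γ − ln(15n) + O(1/n)
                       = ln(22/15) + γ + O(1/n).
Hence the limit is ln(22/15) + γ.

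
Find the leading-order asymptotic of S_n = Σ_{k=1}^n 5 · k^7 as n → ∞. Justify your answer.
S_n ~ 5 · n^8 / 8

By integral comparison (Euler-Maclaurin), Σ_{k=1}^n 5 · k^7 = 5 · ∫_0^n x^7 dx + O(n^7) = 5 · n^8/8 + O(n^7). (Equivalently, Faulhaber's formula gives the same leading term.)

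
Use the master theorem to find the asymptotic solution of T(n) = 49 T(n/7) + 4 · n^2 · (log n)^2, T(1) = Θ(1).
T(n) = Θ(n^2 · (log n)^3)

Here log_7 49 = 2 and f(n) = 4 · n^2 · (log n)^2 = Θ(n^(log_7 49) · (log n)^2). This is the extended Case 2 of the master theorem (f matches the critical exponent up to log factors), giving T(n) = Θ(n^(log_7 49) · (log n)^(2+1)) = Θ(n^2 · (log n)^3).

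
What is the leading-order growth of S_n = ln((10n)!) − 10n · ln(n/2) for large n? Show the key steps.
S_n ~ 10n · (ln 20 − 1) + O(ln n)

Stirling: ln((10n)!) = 10n ln(10n) − 10n + O(ln n).
  S_n = 10n ln(10n) − 10n − 10n ln(n/2) + O(ln n)
      = 10n ln(10n) − 10n ln n + 10n ln 2 − 10n + O(ln n)
      = 10n ln 10 + 10n ln 2 − 10n + O(ln n)
      = 10n (ln 20 − 1) + O(ln n).
Numerically ln(20) − 1 ≈ 1.9957.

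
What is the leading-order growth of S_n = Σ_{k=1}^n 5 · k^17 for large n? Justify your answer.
S_n ~ 5 · n^18 / 18

By integral comparison (Euler-Maclaurin), Σ_{k=1}^n 5 · k^17 = 5 · ∫_0^n x^17 dx + O(n^17) = 5 · n^18/18 + O(n^17). (Equivalently, Faulhaber's formula gives the same leading term.)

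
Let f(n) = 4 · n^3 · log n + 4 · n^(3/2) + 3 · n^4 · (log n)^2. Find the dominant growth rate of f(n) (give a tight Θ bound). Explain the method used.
f(n) ∈ Θ(n^4 · (log n)^2)

Compare the terms by growth order. For large n, n^a · (log n)^b dominates n^a' · (log n)^b' iff a > a', or (a = a' and b > b'). Ranking the 3 terms shows the dominant one is 3 · n^4 · (log n)^2. Hence f(n) ∈ Θ(n^4 · (log n)^2).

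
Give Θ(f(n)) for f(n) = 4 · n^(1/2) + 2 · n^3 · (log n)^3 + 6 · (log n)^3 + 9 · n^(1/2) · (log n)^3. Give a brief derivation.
f(n) ∈ Θ(n^3 · (log n)^3)

Compare the terms by growth order. For large n, n^a · (log n)^b dominates n^a' · (log n)^b' iff a > a', or (a = a' and b > b'). Ranking the 4 terms shows the dominant one is 2 · n^3 · (log n)^3. Hence f(n) ∈ Θ(n^3 · (log n)^3).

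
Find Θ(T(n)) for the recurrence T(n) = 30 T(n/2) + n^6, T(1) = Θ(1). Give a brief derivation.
T(n) = Θ(n^6)

log_2 30 ≈ 4.907. f(n) = n^6 dominates n^(log_2 30) since 6 > 4.907, and the regularity condition a·f(n/b) = 30·(n/2)^6 = (30/64)·n^6 ≤ c·f(n) holds with c = 30/64 ≈ 0.469 < 1. So this is Case 3: T(n) = Θ(f(n)) = Θ(n^6).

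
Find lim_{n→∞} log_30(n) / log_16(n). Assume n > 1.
lim = ln(16) / ln(30) = log_30(16)

Change of base: log_30(n) = ln n / ln 30 and log_16(n) = ln n / ln 16. The ratio is (ln n / ln 30) · (ln 16 / ln n) = ln 16 / ln 30, a constant independent of n. So the limit is ln 16 / ln 30 = log_30(16).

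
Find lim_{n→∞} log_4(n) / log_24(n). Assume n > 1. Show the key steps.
lim = ln(24) / ln(4) = log_4(24)

Change of base: log_4(n) = ln n / ln 4 and log_24(n) = ln n / ln 24. The ratio is (ln n / ln 4) · (ln 24 / ln n) = ln 24 / ln 4, a constant independent of n. So the limit is ln 24 / ln 4 = log_4(24).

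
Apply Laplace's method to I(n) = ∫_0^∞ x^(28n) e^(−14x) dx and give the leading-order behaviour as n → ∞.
I(n) ~ (sqrt(2π·28n) / 14) · (28n/(14e))^(28n)

Write the integrand as exp(28n ln x − 14x) and set f(x) = 28n ln x − 14x. Then f'(x) = 28n/x − 14 = 0 at x* = 28n/14, and f''(x*) = −28n/x*^2 = −14^2/(28n). Laplace's method (interior maximum) gives
  I(n) ~ e^(f(x*)) · sqrt(2π / |f''(x*)|)
        = exp(28n ln(28n/14) − 28n) · sqrt(2π · 28n / 14^2)
        = (28n/14)^(28n) e^(−28n) · sqrt(2π·28n) / 14
        = (sqrt(2π·28n) / 14) · (28n/(14e))^(28n).
This matches Γ(28n+1)/14^(28n+1) with Stirling applied to Γ.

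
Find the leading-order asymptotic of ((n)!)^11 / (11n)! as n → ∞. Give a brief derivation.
((n)!)^11/(11n)! ~ ((2π·n)^(10/2) / sqrt(11)) · 11^(−11·n)  →  0

Write N = n. Stirling: N! ~ sqrt(2π N)(N/e)^N and (11N)! ~ sqrt(2π·11N)·(11N/e)^(11N).
  (N!)^11/(11N)! ~ (2π N)^(11/2) (N/e)^(11N) / [sqrt(2π·11N) (11N/e)^(11N)]
     = (2π N)^(11/2) / sqrt(2π·11N) · (N/(11N))^(11N)
     = (2π N)^((11−1)/2) / sqrt(11) · 11^(−11N).
Since 11^11 > 1, the factor 11^(−11N) decays exponentially, so the ratio → 0. Substituting N = n gives the stated form.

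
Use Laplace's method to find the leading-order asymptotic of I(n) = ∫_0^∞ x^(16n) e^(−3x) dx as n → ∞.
I(n) ~ (sqrt(2π·16n) / 3) · (16n/(3e))^(16n)

Write the integrand as exp(16n ln x − 3x) and set f(x) = 16n ln x − 3x. Then f'(x) = 16n/x − 3 = 0 at x* = 16n/3, and f''(x*) = −16n/x*^2 = −3^2/(16n). Laplace's method (interior maximum) gives
  I(n) ~ e^(f(x*)) · sqrt(2π / |f''(x*)|)
        = exp(16n ln(16n/3) − 16n) · sqrt(2π · 16n / 3^2)
        = (16n/3)^(16n) e^(−16n) · sqrt(2π·16n) / 3
        = (sqrt(2π·16n) / 3) · (16n/(3e))^(16n).
This matches Γ(16n+1)/3^(16n+1) with Stirling applied to Γ.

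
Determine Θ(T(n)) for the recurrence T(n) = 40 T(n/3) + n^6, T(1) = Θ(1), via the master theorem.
T(n) = Θ(n^6)

log_3 40 ≈ 3.358. f(n) = n^6 dominates n^(log_3 40) since 6 > 3.358, and the regularity condition a·f(n/b) = 40·(n/3)^6 = (40/729)·n^6 ≤ c·f(n) holds with c = 40/729 ≈ 0.0549 < 1. So this is Case 3: T(n) = Θ(f(n)) = Θ(n^6).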